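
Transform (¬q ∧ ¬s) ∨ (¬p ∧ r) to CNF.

(¬q ∧ ¬s) ∨ (¬p ∧ r)
≡ (¬q ∨ ¬p) ∧ (¬q ∨ r) ∧ (¬s ∨ ¬p) ∧ (¬s ∨ r)   [distribute ∨ over ∧]

(¬q ∨ ¬p) ∧ (¬q ∨ r) ∧ (¬s ∨ ¬p) ∧ (¬s ∨ r)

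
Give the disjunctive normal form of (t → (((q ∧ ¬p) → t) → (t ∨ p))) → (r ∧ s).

(t → (((q ∧ ¬p) → t) → (t ∨ p))) → (r ∧ s)
≡ ¬(t → (((q ∧ ¬p) → t) → (t ∨ p))) ∨ (r ∧ s)   [eliminate →]
≡ ¬(¬t ∨ (((q ∧ ¬p) → t) → (t ∨ p))) ∨ (r ∧ s)   [eliminate →]
≡ ¬(¬t ∨ ¬((q ∧ ¬p) → t) ∨ t ∨ p) ∨ (r ∧ s)   [eliminate →]
≡ ¬(¬t ∨ ¬(¬(q ∧ ¬p) ∨ t) ∨ t ∨ p) ∨ (r ∧ s)   [eliminate →]
≡ (¬¬t ∧ ¬¬(¬(q ∧ ¬p) ∨ t) ∧ ¬t ∧ ¬p) ∨ (r ∧ s)   [De Morgan]
≡ (t ∧ ¬¬(¬(q ∧ ¬p) ∨ t) ∧ ¬t ∧ ¬p) ∨ (r ∧ s)   [double negation]
≡ (t ∧ (¬(q ∧ ¬p) ∨ t) ∧ ¬t ∧ ¬p) ∨ (r ∧ s)   [double negation]
≡ (t ∧ (¬q ∨ ¬¬p ∨ t) ∧ ¬t ∧ ¬p) ∨ (r ∧ s)   [De Morgan]
≡ (t ∧ (¬q ∨ p ∨ t) ∧ ¬t ∧ ¬p) ∨ (r ∧ s)   [double negation]
≡ (t ∧ ¬q ∧ ¬t ∧ ¬p) ∨ (t ∧ p ∧ ¬t ∧ ¬p) ∨ (t ∧ t ∧ ¬t ∧ ¬p) ∨ (r ∧ s)   [distribute ∧ over ∨]
≡ r ∧ s   [simplify]

r ∧ s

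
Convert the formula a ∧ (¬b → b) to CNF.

a ∧ (¬b → b)
≡ a ∧ (¬¬b ∨ b)   (eliminate →)
≡ a ∧ (b ∨ b)   (double negation)
≡ a ∧ b   (simplify)

a ∧ b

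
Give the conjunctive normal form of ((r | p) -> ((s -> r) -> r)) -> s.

((r | p) -> ((s -> r) -> r)) -> s
= ~((r | p) -> ((s -> r) -> r)) | s   [eliminate ->]
= ~(~(r | p) | ((s -> r) -> r)) | s   [eliminate ->]
= ~(~(r | p) | ~(s -> r) | r) | s   [eliminate ->]
= ~(~(r | p) | ~(~s | r) | r) | s   [eliminate ->]
= (~~(r | p) & ~~(~s | r) & ~r) | s   [De Morgan]
= ((r | p) & ~~(~s | r) & ~r) | s   [double negation]
= ((r | p) & (~s | r) & ~r) | s   [double negation]
= (r | p | s) & (~s | r | s) & (~r | s)   [distribute | over &]
= (r | p | s) & (~r | s)   [simplify]

(r | p | s) & (~r | s)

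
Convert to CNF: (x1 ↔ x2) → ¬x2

(x1 ↔ x2) → ¬x2
= ¬(x1 ↔ x2) ∨ ¬x2   — eliminate →
= ¬((x1 → x2) ∧ (x2 → x1)) ∨ ¬x2   — eliminate ↔
= ¬((¬x1 ∨ x2) ∧ (x2 → x1)) ∨ ¬x2   — eliminate →
= ¬((¬x1 ∨ x2) ∧ (¬x2 ∨ x1)) ∨ ¬x2   — eliminate →
= ¬(¬x1 ∨ x2) ∨ ¬(¬x2 ∨ x1) ∨ ¬x2   — De Morgan
= (¬¬x1 ∧ ¬x2) ∨ ¬(¬x2 ∨ x1) ∨ ¬x2   — De Morgan
= (x1 ∧ ¬x2) ∨ ¬(¬x2 ∨ x1) ∨ ¬x2   — double negation
= (x1 ∧ ¬x2) ∨ (¬¬x2 ∧ ¬x1) ∨ ¬x2   — De Morgan
= (x1 ∧ ¬x2) ∨ (x2 ∧ ¬x1) ∨ ¬x2   — double negation
= (x1 ∨ x2 ∨ ¬x2) ∧ (x1 ∨ ¬x1 ∨ ¬x2) ∧ (¬x2 ∨ x2 ∨ ¬x2) ∧ (¬x2 ∨ ¬x1 ∨ ¬x2)   — distribute ∨ over ∧
= ¬x2 ∨ ¬x1   — simplify

¬x2 ∨ ¬x1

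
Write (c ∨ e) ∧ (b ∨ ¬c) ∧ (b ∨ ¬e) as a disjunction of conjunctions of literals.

(c ∨ e) ∧ (b ∨ ¬c) ∧ (b ∨ ¬e)
≡ (c ∧ b ∧ b) ∨ (c ∧ b ∧ ¬e) ∨ (c ∧ ¬c ∧ b) ∨ (c ∧ ¬c ∧ ¬e) ∨ (e ∧ b ∧ b) ∨ (e ∧ b ∧ ¬e) ∨ (e ∧ ¬c ∧ b) ∨ (e ∧ ¬c ∧ ¬e)   (distribute ∧ over ∨)
≡ (c ∧ b) ∨ (e ∧ b)   (simplify)

(c ∧ b) ∨ (e ∧ b)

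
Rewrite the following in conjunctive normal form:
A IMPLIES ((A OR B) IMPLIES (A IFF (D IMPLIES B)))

A IMPLIES ((A OR B) IMPLIES (A IFF (D IMPLIES B)))
= NOT A OR ((A OR B) IMPLIES (A IFF (D IMPLIES B)))   [eliminate IMPLIES]
= NOT A OR NOT (A OR B) OR (A IFF (D IMPLIES B))   [eliminate IMPLIES]
= NOT A OR NOT (A OR B) OR ((A IMPLIES (D IMPLIES B)) AND ((D IMPLIES B) IMPLIES A))   [eliminate IFF]
= NOT A OR NOT (A OR B) OR ((NOT A OR (D IMPLIES B)) AND ((D IMPLIES B) IMPLIES A))   [eliminate IMPLIES]
= NOT A OR NOT (A OR B) OR ((NOT A OR NOT D OR B) AND ((D IMPLIES B) IMPLIES A))   [eliminate IMPLIES]
= NOT A OR NOT (A OR B) OR ((NOT A OR NOT D OR B) AND (NOT (D IMPLIES B) OR A))   [eliminate IMPLIES]
= NOT A OR NOT (A OR B) OR ((NOT A OR NOT D OR B) AND (NOT (NOT D OR B) OR A))   [eliminate IMPLIES]
= NOT A OR (NOT A AND NOT B) OR ((NOT A OR NOT D OR B) AND (NOT (NOT D OR B) OR A))   [De Morgan]
= NOT A OR (NOT A AND NOT B) OR ((NOT A OR NOT D OR B) AND ((NOT NOT D AND NOT B) OR A))   [De Morgan]
= NOT A OR (NOT A AND NOT B) OR ((NOT A OR NOT D OR B) AND ((D AND NOT B) OR A))   [double negation]
= (NOT A OR NOT A OR NOT A OR NOT D OR B) AND (NOT A OR NOT A OR D OR A) AND (NOT A OR NOT A OR NOT B OR A) AND (NOT A OR NOT B OR NOT A OR NOT D OR B) AND (NOT A OR NOT B OR D OR A) AND (NOT A OR NOT B OR NOT B OR A)   [distribute OR over AND]
= NOT A OR NOT D OR B   [simplify]

NOT A OR NOT D OR B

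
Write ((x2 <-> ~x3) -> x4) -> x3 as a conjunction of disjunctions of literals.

((x2 <-> ~x3) -> x4) -> x3
= ~((x2 <-> ~x3) -> x4) | x3   [eliminate ->]
= ~(~(x2 <-> ~x3) | x4) | x3   [eliminate ->]
= ~(~((x2 -> ~x3) & (~x3 -> x2)) | x4) | x3   [eliminate <->]
= ~(~((~x2 | ~x3) & (~x3 -> x2)) | x4) | x3   [eliminate ->]
= ~(~((~x2 | ~x3) & (~~x3 | x2)) | x4) | x3   [eliminate ->]
= (~~((~x2 | ~x3) & (~~x3 | x2)) & ~x4) | x3   [De Morgan]
= ((~x2 | ~x3) & (~~x3 | x2) & ~x4) | x3   [double negation]
= ((~x2 | ~x3) & (x3 | x2) & ~x4) | x3   [double negation]
= (~x2 | ~x3 | x3) & (x3 | x2 | x3) & (~x4 | x3)   [distribute | over &]
= (x3 | x2) & (~x4 | x3)   [simplify]

(x3 | x2) & (~x4 | x3)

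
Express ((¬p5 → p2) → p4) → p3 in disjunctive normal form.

(p5 ∧ ¬p4) ∨ (p2 ∧ ¬p4) ∨ p3

((¬p5 → p2) → p4) → p3
= ¬((¬p5 → p2) → p4) ∨ p3   — eliminate →
= ¬(¬(¬p5 → p2) ∨ p4) ∨ p3   — eliminate →
= ¬(¬(¬¬p5 ∨ p2) ∨ p4) ∨ p3   — eliminate →
= (¬¬(¬¬p5 ∨ p2) ∧ ¬p4) ∨ p3   — De Morgan
= ((¬¬p5 ∨ p2) ∧ ¬p4) ∨ p3   — double negation
= ((p5 ∨ p2) ∧ ¬p4) ∨ p3   — double negation
= (p5 ∧ ¬p4) ∨ (p2 ∧ ¬p4) ∨ p3   — distribute ∧ over ∨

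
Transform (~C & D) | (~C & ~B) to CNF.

(~C & D) | (~C & ~B)
= (~C | ~C) & (~C | ~B) & (D | ~C) & (D | ~B)   — distribute | over &
= ~C & (D | ~B)   — simplify

~C & (D | ~B)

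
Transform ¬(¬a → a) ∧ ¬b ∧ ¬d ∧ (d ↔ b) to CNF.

¬(¬a → a) ∧ ¬b ∧ ¬d ∧ (d ↔ b)
≡ ¬(¬¬a ∨ a) ∧ ¬b ∧ ¬d ∧ (d ↔ b)
≡ ¬(¬¬a ∨ a) ∧ ¬b ∧ ¬d ∧ (d → b) ∧ (b → d)
≡ ¬(¬¬a ∨ a) ∧ ¬b ∧ ¬d ∧ (¬d ∨ b) ∧ (b → d)
≡ ¬(¬¬a ∨ a) ∧ ¬b ∧ ¬d ∧ (¬d ∨ b) ∧ (¬b ∨ d)
≡ ¬¬¬a ∧ ¬a ∧ ¬b ∧ ¬d ∧ (¬d ∨ b) ∧ (¬b ∨ d)
≡ ¬a ∧ ¬a ∧ ¬b ∧ ¬d ∧ (¬d ∨ b) ∧ (¬b ∨ d)
≡ ¬a ∧ ¬b ∧ ¬d

¬a ∧ ¬b ∧ ¬d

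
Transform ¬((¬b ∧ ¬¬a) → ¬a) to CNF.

¬((¬b ∧ ¬¬a) → ¬a)
⇔ ¬(¬(¬b ∧ ¬¬a) ∨ ¬a)   [eliminate →]
⇔ ¬¬(¬b ∧ ¬¬a) ∧ ¬¬a   [De Morgan]
⇔ ¬b ∧ ¬¬a ∧ ¬¬a   [double negation]
⇔ ¬b ∧ a ∧ ¬¬a   [double negation]
⇔ ¬b ∧ a ∧ a   [double negation]
⇔ ¬b ∧ a   [simplify]

¬b ∧ a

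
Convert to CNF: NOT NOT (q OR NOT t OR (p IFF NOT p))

NOT NOT (q OR NOT t OR (p IFF NOT p))
≡ NOT NOT (q OR NOT t OR ((p IMPLIES NOT p) AND (NOT p IMPLIES p)))
≡ NOT NOT (q OR NOT t OR ((NOT p OR NOT p) AND (NOT p IMPLIES p)))
≡ NOT NOT (q OR NOT t OR ((NOT p OR NOT p) AND (NOT NOT p OR p)))
≡ q OR NOT t OR ((NOT p OR NOT p) AND (NOT NOT p OR p))
≡ q OR NOT t OR ((NOT p OR NOT p) AND (p OR p))
≡ (q OR NOT t OR NOT p OR NOT p) AND (q OR NOT t OR p OR p)
≡ (q OR NOT t OR NOT p) AND (q OR NOT t OR p)

(q OR NOT t OR NOT p) AND (q OR NOT t OR p)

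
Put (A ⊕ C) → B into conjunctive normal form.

(¬A ∨ C ∨ B) ∧ (¬C ∨ A ∨ B)

(A ⊕ C) → B
≡ ¬(A ⊕ C) ∨ B   [eliminate →]
≡ ¬((A ∨ C) ∧ ¬(A ∧ C)) ∨ B   [expand ⊕]
≡ ¬(A ∨ C) ∨ ¬¬(A ∧ C) ∨ B   [De Morgan]
≡ (¬A ∧ ¬C) ∨ ¬¬(A ∧ C) ∨ B   [De Morgan]
≡ (¬A ∧ ¬C) ∨ (A ∧ C) ∨ B   [double negation]
≡ (¬A ∨ A ∨ B) ∧ (¬A ∨ C ∨ B) ∧ (¬C ∨ A ∨ B) ∧ (¬C ∨ C ∨ B)   [distribute ∨ over ∧]
≡ (¬A ∨ C ∨ B) ∧ (¬C ∨ A ∨ B)   [simplify]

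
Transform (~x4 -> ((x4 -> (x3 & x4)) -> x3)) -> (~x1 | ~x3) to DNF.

(~x4 -> ((x4 -> (x3 & x4)) -> x3)) -> (~x1 | ~x3)
⇔ ~(~x4 -> ((x4 -> (x3 & x4)) -> x3)) | ~x1 | ~x3   [eliminate ->]
⇔ ~(~~x4 | ((x4 -> (x3 & x4)) -> x3)) | ~x1 | ~x3   [eliminate ->]
⇔ ~(~~x4 | ~(x4 -> (x3 & x4)) | x3) | ~x1 | ~x3   [eliminate ->]
⇔ ~(~~x4 | ~(~x4 | (x3 & x4)) | x3) | ~x1 | ~x3   [eliminate ->]
⇔ (~~~x4 & ~~(~x4 | (x3 & x4)) & ~x3) | ~x1 | ~x3   [De Morgan]
⇔ (~x4 & ~~(~x4 | (x3 & x4)) & ~x3) | ~x1 | ~x3   [double negation]
⇔ (~x4 & (~x4 | (x3 & x4)) & ~x3) | ~x1 | ~x3   [double negation]
⇔ (~x4 & ~x4 & ~x3) | (~x4 & x3 & x4 & ~x3) | ~x1 | ~x3   [distribute & over |]
⇔ ~x1 | ~x3   [simplify]

~x1 | ~x3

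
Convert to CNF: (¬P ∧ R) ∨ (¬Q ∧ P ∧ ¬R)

(¬P ∧ R) ∨ (¬Q ∧ P ∧ ¬R)
≡ (¬P ∨ ¬Q) ∧ (¬P ∨ P) ∧ (¬P ∨ ¬R) ∧ (R ∨ ¬Q) ∧ (R ∨ P) ∧ (R ∨ ¬R)   [distribute ∨ over ∧]
≡ (¬P ∨ ¬Q) ∧ (¬P ∨ ¬R) ∧ (R ∨ ¬Q) ∧ (R ∨ P)   [simplify]

(¬P ∨ ¬Q) ∧ (¬P ∨ ¬R) ∧ (R ∨ ¬Q) ∧ (R ∨ P)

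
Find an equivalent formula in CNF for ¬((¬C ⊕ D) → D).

¬((¬C ⊕ D) → D)
≡ ¬(¬(¬C ⊕ D) ∨ D)   — eliminate →
≡ ¬(¬((¬C ∨ D) ∧ ¬(¬C ∧ D)) ∨ D)   — expand ⊕
≡ ¬¬((¬C ∨ D) ∧ ¬(¬C ∧ D)) ∧ ¬D   — De Morgan
≡ (¬C ∨ D) ∧ ¬(¬C ∧ D) ∧ ¬D   — double negation
≡ (¬C ∨ D) ∧ (¬¬C ∨ ¬D) ∧ ¬D   — De Morgan
≡ (¬C ∨ D) ∧ (C ∨ ¬D) ∧ ¬D   — double negation
≡ (¬C ∨ D) ∧ ¬D   — simplify

(¬C ∨ D) ∧ ¬D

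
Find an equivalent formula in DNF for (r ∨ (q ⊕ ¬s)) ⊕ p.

(r ∧ ¬p) ∨ (q ∧ s ∧ ¬p) ∨ (¬q ∧ ¬s ∧ ¬p) ∨ (¬r ∧ ¬q ∧ s ∧ p) ∨ (¬r ∧ ¬s ∧ q ∧ p)

(r ∨ (q ⊕ ¬s)) ⊕ p
= ((r ∨ (q ⊕ ¬s)) ∧ ¬p) ∨ (¬(r ∨ (q ⊕ ¬s)) ∧ p)   [expand ⊕]
= ((r ∨ (q ∧ ¬¬s) ∨ (¬q ∧ ¬s)) ∧ ¬p) ∨ (¬(r ∨ (q ⊕ ¬s)) ∧ p)   [expand ⊕]
= ((r ∨ (q ∧ ¬¬s) ∨ (¬q ∧ ¬s)) ∧ ¬p) ∨ (¬(r ∨ (q ∧ ¬¬s) ∨ (¬q ∧ ¬s)) ∧ p)   [expand ⊕]
= ((r ∨ (q ∧ s) ∨ (¬q ∧ ¬s)) ∧ ¬p) ∨ (¬(r ∨ (q ∧ ¬¬s) ∨ (¬q ∧ ¬s)) ∧ p)   [double negation]
= ((r ∨ (q ∧ s) ∨ (¬q ∧ ¬s)) ∧ ¬p) ∨ (¬r ∧ ¬(q ∧ ¬¬s) ∧ ¬(¬q ∧ ¬s) ∧ p)   [De Morgan]
= ((r ∨ (q ∧ s) ∨ (¬q ∧ ¬s)) ∧ ¬p) ∨ (¬r ∧ (¬q ∨ ¬¬¬s) ∧ ¬(¬q ∧ ¬s) ∧ p)   [De Morgan]
= ((r ∨ (q ∧ s) ∨ (¬q ∧ ¬s)) ∧ ¬p) ∨ (¬r ∧ (¬q ∨ ¬s) ∧ ¬(¬q ∧ ¬s) ∧ p)   [double negation]
= ((r ∨ (q ∧ s) ∨ (¬q ∧ ¬s)) ∧ ¬p) ∨ (¬r ∧ (¬q ∨ ¬s) ∧ (¬¬q ∨ ¬¬s) ∧ p)   [De Morgan]
= ((r ∨ (q ∧ s) ∨ (¬q ∧ ¬s)) ∧ ¬p) ∨ (¬r ∧ (¬q ∨ ¬s) ∧ (q ∨ ¬¬s) ∧ p)   [double negation]
= ((r ∨ (q ∧ s) ∨ (¬q ∧ ¬s)) ∧ ¬p) ∨ (¬r ∧ (¬q ∨ ¬s) ∧ (q ∨ s) ∧ p)   [double negation]
= (r ∧ ¬p) ∨ (q ∧ s ∧ ¬p) ∨ (¬q ∧ ¬s ∧ ¬p) ∨ (¬r ∧ ¬q ∧ q ∧ p) ∨ (¬r ∧ ¬q ∧ s ∧ p) ∨ (¬r ∧ ¬s ∧ q ∧ p) ∨ (¬r ∧ ¬s ∧ s ∧ p)   [distribute ∧ over ∨]
= (r ∧ ¬p) ∨ (q ∧ s ∧ ¬p) ∨ (¬q ∧ ¬s ∧ ¬p) ∨ (¬r ∧ ¬q ∧ s ∧ p) ∨ (¬r ∧ ¬s ∧ q ∧ p)   [simplify]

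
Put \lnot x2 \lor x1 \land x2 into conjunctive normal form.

\lnot x2 \lor x1 \land x2
≡ (\lnot x2 \lor x1) \land (\lnot x2 \lor x2)   (distribute \lor over \land)
≡ \lnot x2 \lor x1   (simplify)

\lnot x2 \lor x1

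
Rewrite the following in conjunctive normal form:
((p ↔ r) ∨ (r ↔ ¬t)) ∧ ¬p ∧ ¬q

(¬r ∨ p ∨ ¬t) ∧ ¬p ∧ ¬q

((p ↔ r) ∨ (r ↔ ¬t)) ∧ ¬p ∧ ¬q
≡ (((p → r) ∧ (r → p)) ∨ (r ↔ ¬t)) ∧ ¬p ∧ ¬q   [eliminate ↔]
≡ (((¬p ∨ r) ∧ (r → p)) ∨ (r ↔ ¬t)) ∧ ¬p ∧ ¬q   [eliminate →]
≡ (((¬p ∨ r) ∧ (¬r ∨ p)) ∨ (r ↔ ¬t)) ∧ ¬p ∧ ¬q   [eliminate →]
≡ (((¬p ∨ r) ∧ (¬r ∨ p)) ∨ ((r → ¬t) ∧ (¬t → r))) ∧ ¬p ∧ ¬q   [eliminate ↔]
≡ (((¬p ∨ r) ∧ (¬r ∨ p)) ∨ ((¬r ∨ ¬t) ∧ (¬t → r))) ∧ ¬p ∧ ¬q   [eliminate →]
≡ (((¬p ∨ r) ∧ (¬r ∨ p)) ∨ ((¬r ∨ ¬t) ∧ (¬¬t ∨ r))) ∧ ¬p ∧ ¬q   [eliminate →]
≡ (((¬p ∨ r) ∧ (¬r ∨ p)) ∨ ((¬r ∨ ¬t) ∧ (t ∨ r))) ∧ ¬p ∧ ¬q   [double negation]
≡ (¬p ∨ r ∨ ¬r ∨ ¬t) ∧ (¬p ∨ r ∨ t ∨ r) ∧ (¬r ∨ p ∨ ¬r ∨ ¬t) ∧ (¬r ∨ p ∨ t ∨ r) ∧ ¬p ∧ ¬q   [distribute ∨ over ∧]
≡ (¬r ∨ p ∨ ¬t) ∧ ¬p ∧ ¬q   [simplify]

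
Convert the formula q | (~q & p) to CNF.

q | (~q & p)
≡ (q | ~q) & (q | p)
≡ q | p

q | p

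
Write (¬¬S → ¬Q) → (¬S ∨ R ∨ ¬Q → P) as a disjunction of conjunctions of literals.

S ∧ Q ∨ P

(¬¬S → ¬Q) → (¬S ∨ R ∨ ¬Q → P)
≡ ¬(¬¬S → ¬Q) ∨ (¬S ∨ R ∨ ¬Q → P)   [eliminate →]
≡ ¬(¬¬¬S ∨ ¬Q) ∨ (¬S ∨ R ∨ ¬Q → P)   [eliminate →]
≡ ¬(¬¬¬S ∨ ¬Q) ∨ ¬(¬S ∨ R ∨ ¬Q) ∨ P   [eliminate →]
≡ ¬¬¬¬S ∧ ¬¬Q ∨ ¬(¬S ∨ R ∨ ¬Q) ∨ P   [De Morgan]
≡ ¬¬S ∧ ¬¬Q ∨ ¬(¬S ∨ R ∨ ¬Q) ∨ P   [double negation]
≡ S ∧ ¬¬Q ∨ ¬(¬S ∨ R ∨ ¬Q) ∨ P   [double negation]
≡ S ∧ Q ∨ ¬(¬S ∨ R ∨ ¬Q) ∨ P   [double negation]
≡ S ∧ Q ∨ ¬¬S ∧ ¬R ∧ ¬¬Q ∨ P   [De Morgan]
≡ S ∧ Q ∨ S ∧ ¬R ∧ ¬¬Q ∨ P   [double negation]
≡ S ∧ Q ∨ S ∧ ¬R ∧ Q ∨ P   [double negation]
≡ S ∧ Q ∨ P   [simplify]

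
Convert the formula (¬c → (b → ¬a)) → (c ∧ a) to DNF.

(¬c → (b → ¬a)) → (c ∧ a)
≡ ¬(¬c → (b → ¬a)) ∨ (c ∧ a)   [eliminate →]
≡ ¬(¬¬c ∨ (b → ¬a)) ∨ (c ∧ a)   [eliminate →]
≡ ¬(¬¬c ∨ ¬b ∨ ¬a) ∨ (c ∧ a)   [eliminate →]
≡ (¬¬¬c ∧ ¬¬b ∧ ¬¬a) ∨ (c ∧ a)   [De Morgan]
≡ (¬c ∧ ¬¬b ∧ ¬¬a) ∨ (c ∧ a)   [double negation]
≡ (¬c ∧ b ∧ ¬¬a) ∨ (c ∧ a)   [double negation]
≡ (¬c ∧ b ∧ a) ∨ (c ∧ a)   [double negation]

(¬c ∧ b ∧ a) ∨ (c ∧ a)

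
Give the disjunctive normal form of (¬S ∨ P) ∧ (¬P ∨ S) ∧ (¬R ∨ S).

(¬S ∨ P) ∧ (¬P ∨ S) ∧ (¬R ∨ S)
≡ (¬S ∧ ¬P ∧ ¬R) ∨ (¬S ∧ ¬P ∧ S) ∨ (¬S ∧ S ∧ ¬R) ∨ (¬S ∧ S ∧ S) ∨ (P ∧ ¬P ∧ ¬R) ∨ (P ∧ ¬P ∧ S) ∨ (P ∧ S ∧ ¬R) ∨ (P ∧ S ∧ S)   [distribute ∧ over ∨]
≡ (¬S ∧ ¬P ∧ ¬R) ∨ (P ∧ S)   [simplify]

(¬S ∧ ¬P ∧ ¬R) ∨ (P ∧ S)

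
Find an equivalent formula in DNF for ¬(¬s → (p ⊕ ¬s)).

¬(¬s → (p ⊕ ¬s))
⇔ ¬(¬¬s ∨ (p ⊕ ¬s))   [eliminate →]
⇔ ¬(¬¬s ∨ (p ∧ ¬¬s) ∨ (¬p ∧ ¬s))   [expand ⊕]
⇔ ¬¬¬s ∧ ¬(p ∧ ¬¬s) ∧ ¬(¬p ∧ ¬s)   [De Morgan]
⇔ ¬s ∧ ¬(p ∧ ¬¬s) ∧ ¬(¬p ∧ ¬s)   [double negation]
⇔ ¬s ∧ (¬p ∨ ¬¬¬s) ∧ ¬(¬p ∧ ¬s)   [De Morgan]
⇔ ¬s ∧ (¬p ∨ ¬s) ∧ ¬(¬p ∧ ¬s)   [double negation]
⇔ ¬s ∧ (¬p ∨ ¬s) ∧ (¬¬p ∨ ¬¬s)   [De Morgan]
⇔ ¬s ∧ (¬p ∨ ¬s) ∧ (p ∨ ¬¬s)   [double negation]
⇔ ¬s ∧ (¬p ∨ ¬s) ∧ (p ∨ s)   [double negation]
⇔ (¬s ∧ ¬p ∧ p) ∨ (¬s ∧ ¬p ∧ s) ∨ (¬s ∧ ¬s ∧ p) ∨ (¬s ∧ ¬s ∧ s)   [distribute ∧ over ∨]
⇔ ¬s ∧ p   [simplify]

¬s ∧ p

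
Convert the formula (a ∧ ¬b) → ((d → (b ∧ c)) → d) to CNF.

(a ∧ ¬b) → ((d → (b ∧ c)) → d)
⇔ ¬(a ∧ ¬b) ∨ ((d → (b ∧ c)) → d)   (eliminate →)
⇔ ¬(a ∧ ¬b) ∨ ¬(d → (b ∧ c)) ∨ d   (eliminate →)
⇔ ¬(a ∧ ¬b) ∨ ¬(¬d ∨ (b ∧ c)) ∨ d   (eliminate →)
⇔ ¬a ∨ ¬¬b ∨ ¬(¬d ∨ (b ∧ c)) ∨ d   (De Morgan)
⇔ ¬a ∨ b ∨ ¬(¬d ∨ (b ∧ c)) ∨ d   (double negation)
⇔ ¬a ∨ b ∨ (¬¬d ∧ ¬(b ∧ c)) ∨ d   (De Morgan)
⇔ ¬a ∨ b ∨ (d ∧ ¬(b ∧ c)) ∨ d   (double negation)
⇔ ¬a ∨ b ∨ (d ∧ (¬b ∨ ¬c)) ∨ d   (De Morgan)
⇔ (¬a ∨ b ∨ d ∨ d) ∧ (¬a ∨ b ∨ ¬b ∨ ¬c ∨ d)   (distribute ∨ over ∧)
⇔ ¬a ∨ b ∨ d   (simplify)

¬a ∨ b ∨ d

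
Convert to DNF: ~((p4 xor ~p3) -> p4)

~p4 & ~p3

~((p4 xor ~p3) -> p4)
= ~(~(p4 xor ~p3) | p4)   [eliminate ->]
= ~(~((p4 & ~~p3) | (~p4 & ~p3)) | p4)   [expand xor]
= ~~((p4 & ~~p3) | (~p4 & ~p3)) & ~p4   [De Morgan]
= ((p4 & ~~p3) | (~p4 & ~p3)) & ~p4   [double negation]
= ((p4 & p3) | (~p4 & ~p3)) & ~p4   [double negation]
= (p4 & p3 & ~p4) | (~p4 & ~p3 & ~p4)   [distribute & over |]
= ~p4 & ~p3   [simplify]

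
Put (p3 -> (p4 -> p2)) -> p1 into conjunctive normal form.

(p3 -> (p4 -> p2)) -> p1
≡ ~(p3 -> (p4 -> p2)) | p1   [eliminate ->]
≡ ~(~p3 | (p4 -> p2)) | p1   [eliminate ->]
≡ ~(~p3 | ~p4 | p2) | p1   [eliminate ->]
≡ (~~p3 & ~~p4 & ~p2) | p1   [De Morgan]
≡ (p3 & ~~p4 & ~p2) | p1   [double negation]
≡ (p3 & p4 & ~p2) | p1   [double negation]
≡ (p3 | p1) & (p4 | p1) & (~p2 | p1)   [distribute | over &]

(p3 | p1) & (p4 | p1) & (~p2 | p1)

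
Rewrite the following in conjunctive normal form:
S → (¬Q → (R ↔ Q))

¬S ∨ Q ∨ ¬R

S → (¬Q → (R ↔ Q))
≡ ¬S ∨ (¬Q → (R ↔ Q))   [eliminate →]
≡ ¬S ∨ ¬¬Q ∨ (R ↔ Q)   [eliminate →]
≡ ¬S ∨ ¬¬Q ∨ ((R → Q) ∧ (Q → R))   [eliminate ↔]
≡ ¬S ∨ ¬¬Q ∨ ((¬R ∨ Q) ∧ (Q → R))   [eliminate →]
≡ ¬S ∨ ¬¬Q ∨ ((¬R ∨ Q) ∧ (¬Q ∨ R))   [eliminate →]
≡ ¬S ∨ Q ∨ ((¬R ∨ Q) ∧ (¬Q ∨ R))   [double negation]
≡ (¬S ∨ Q ∨ ¬R ∨ Q) ∧ (¬S ∨ Q ∨ ¬Q ∨ R)   [distribute ∨ over ∧]
≡ ¬S ∨ Q ∨ ¬R   [simplify]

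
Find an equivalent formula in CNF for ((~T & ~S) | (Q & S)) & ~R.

((~T & ~S) | (Q & S)) & ~R
⇔ (~T | Q) & (~T | S) & (~S | Q) & (~S | S) & ~R   [distribute | over &]
⇔ (~T | Q) & (~T | S) & (~S | Q) & ~R   [simplify]

(~T | Q) & (~T | S) & (~S | Q) & ~R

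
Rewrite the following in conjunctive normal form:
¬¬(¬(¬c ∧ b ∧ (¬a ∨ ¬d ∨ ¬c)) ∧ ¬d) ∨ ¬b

¬¬(¬(¬c ∧ b ∧ (¬a ∨ ¬d ∨ ¬c)) ∧ ¬d) ∨ ¬b
≡ (¬(¬c ∧ b ∧ (¬a ∨ ¬d ∨ ¬c)) ∧ ¬d) ∨ ¬b   — double negation
≡ ((¬¬c ∨ ¬b ∨ ¬(¬a ∨ ¬d ∨ ¬c)) ∧ ¬d) ∨ ¬b   — De Morgan
≡ ((c ∨ ¬b ∨ ¬(¬a ∨ ¬d ∨ ¬c)) ∧ ¬d) ∨ ¬b   — double negation
≡ ((c ∨ ¬b ∨ (¬¬a ∧ ¬¬d ∧ ¬¬c)) ∧ ¬d) ∨ ¬b   — De Morgan
≡ ((c ∨ ¬b ∨ (a ∧ ¬¬d ∧ ¬¬c)) ∧ ¬d) ∨ ¬b   — double negation
≡ ((c ∨ ¬b ∨ (a ∧ d ∧ ¬¬c)) ∧ ¬d) ∨ ¬b   — double negation
≡ ((c ∨ ¬b ∨ (a ∧ d ∧ c)) ∧ ¬d) ∨ ¬b   — double negation
≡ (c ∨ ¬b ∨ a ∨ ¬b) ∧ (c ∨ ¬b ∨ d ∨ ¬b) ∧ (c ∨ ¬b ∨ c ∨ ¬b) ∧ (¬d ∨ ¬b)   — distribute ∨ over ∧
≡ (c ∨ ¬b) ∧ (¬d ∨ ¬b)   — simplify

(c ∨ ¬b) ∧ (¬d ∨ ¬b)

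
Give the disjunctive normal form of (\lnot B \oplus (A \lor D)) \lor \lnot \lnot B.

(\lnot B \oplus (A \lor D)) \lor \lnot \lnot B
≡ (\lnot B \land \lnot (A \lor D)) \lor (\lnot \lnot B \land (A \lor D)) \lor \lnot \lnot B
≡ (\lnot B \land \lnot A \land \lnot D) \lor (\lnot \lnot B \land (A \lor D)) \lor \lnot \lnot B
≡ (\lnot B \land \lnot A \land \lnot D) \lor (B \land (A \lor D)) \lor \lnot \lnot B
≡ (\lnot B \land \lnot A \land \lnot D) \lor (B \land (A \lor D)) \lor B
≡ (\lnot B \land \lnot A \land \lnot D) \lor (B \land A) \lor (B \land D) \lor B
≡ (\lnot B \land \lnot A \land \lnot D) \lor B

(\lnot B \land \lnot A \land \lnot D) \lor B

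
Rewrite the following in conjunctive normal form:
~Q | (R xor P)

(~Q | R | P) & (~Q | ~R | ~P)

~Q | (R xor P)
⇔ ~Q | ((R | P) & ~(R & P))   — expand xor
⇔ ~Q | ((R | P) & (~R | ~P))   — De Morgan
⇔ (~Q | R | P) & (~Q | ~R | ~P)   — distribute | over &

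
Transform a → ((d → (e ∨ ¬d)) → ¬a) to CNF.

a → ((d → (e ∨ ¬d)) → ¬a)
⇔ ¬a ∨ ((d → (e ∨ ¬d)) → ¬a)   — eliminate →
⇔ ¬a ∨ ¬(d → (e ∨ ¬d)) ∨ ¬a   — eliminate →
⇔ ¬a ∨ ¬(¬d ∨ e ∨ ¬d) ∨ ¬a   — eliminate →
⇔ ¬a ∨ (¬¬d ∧ ¬e ∧ ¬¬d) ∨ ¬a   — De Morgan
⇔ ¬a ∨ (d ∧ ¬e ∧ ¬¬d) ∨ ¬a   — double negation
⇔ ¬a ∨ (d ∧ ¬e ∧ d) ∨ ¬a   — double negation
⇔ (¬a ∨ d ∨ ¬a) ∧ (¬a ∨ ¬e ∨ ¬a) ∧ (¬a ∨ d ∨ ¬a)   — distribute ∨ over ∧
⇔ (¬a ∨ d) ∧ (¬a ∨ ¬e)   — simplify

(¬a ∨ d) ∧ (¬a ∨ ¬e)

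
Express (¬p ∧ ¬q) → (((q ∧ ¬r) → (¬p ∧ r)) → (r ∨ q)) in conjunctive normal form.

(¬p ∧ ¬q) → (((q ∧ ¬r) → (¬p ∧ r)) → (r ∨ q))
= ¬(¬p ∧ ¬q) ∨ (((q ∧ ¬r) → (¬p ∧ r)) → (r ∨ q))
= ¬(¬p ∧ ¬q) ∨ ¬((q ∧ ¬r) → (¬p ∧ r)) ∨ r ∨ q
= ¬(¬p ∧ ¬q) ∨ ¬(¬(q ∧ ¬r) ∨ (¬p ∧ r)) ∨ r ∨ q
= ¬¬p ∨ ¬¬q ∨ ¬(¬(q ∧ ¬r) ∨ (¬p ∧ r)) ∨ r ∨ q
= p ∨ ¬¬q ∨ ¬(¬(q ∧ ¬r) ∨ (¬p ∧ r)) ∨ r ∨ q
= p ∨ q ∨ ¬(¬(q ∧ ¬r) ∨ (¬p ∧ r)) ∨ r ∨ q
= p ∨ q ∨ (¬¬(q ∧ ¬r) ∧ ¬(¬p ∧ r)) ∨ r ∨ q
= p ∨ q ∨ (q ∧ ¬r ∧ ¬(¬p ∧ r)) ∨ r ∨ q
= p ∨ q ∨ (q ∧ ¬r ∧ (¬¬p ∨ ¬r)) ∨ r ∨ q
= p ∨ q ∨ (q ∧ ¬r ∧ (p ∨ ¬r)) ∨ r ∨ q
= (p ∨ q ∨ q ∨ r ∨ q) ∧ (p ∨ q ∨ ¬r ∨ r ∨ q) ∧ (p ∨ q ∨ p ∨ ¬r ∨ r ∨ q)
= p ∨ q ∨ r

p ∨ q ∨ r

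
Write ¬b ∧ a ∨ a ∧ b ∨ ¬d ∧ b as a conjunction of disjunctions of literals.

(a ∨ ¬d) ∧ (a ∨ b)

¬b ∧ a ∨ a ∧ b ∨ ¬d ∧ b
= (¬b ∨ a ∨ ¬d) ∧ (¬b ∨ a ∨ b) ∧ (¬b ∨ b ∨ ¬d) ∧ (¬b ∨ b ∨ b) ∧ (a ∨ a ∨ ¬d) ∧ (a ∨ a ∨ b) ∧ (a ∨ b ∨ ¬d) ∧ (a ∨ b ∨ b)   — distribute ∨ over ∧
= (a ∨ ¬d) ∧ (a ∨ b)   — simplify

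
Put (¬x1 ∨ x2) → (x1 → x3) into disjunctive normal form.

(x1 ∧ ¬x2) ∨ ¬x1 ∨ x3

(¬x1 ∨ x2) → (x1 → x3)
≡ ¬(¬x1 ∨ x2) ∨ (x1 → x3)   [eliminate →]
≡ ¬(¬x1 ∨ x2) ∨ ¬x1 ∨ x3   [eliminate →]
≡ (¬¬x1 ∧ ¬x2) ∨ ¬x1 ∨ x3   [De Morgan]
≡ (x1 ∧ ¬x2) ∨ ¬x1 ∨ x3   [double negation]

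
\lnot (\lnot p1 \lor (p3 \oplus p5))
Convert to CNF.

p1 \land (\lnot p3 \lor p5) \land (\lnot p5 \lor p3)

\lnot (\lnot p1 \lor (p3 \oplus p5))
≡ \lnot (\lnot p1 \lor ((p3 \lor p5) \land \lnot (p3 \land p5)))   — expand \oplus
≡ \lnot \lnot p1 \land \lnot ((p3 \lor p5) \land \lnot (p3 \land p5))   — De Morgan
≡ p1 \land \lnot ((p3 \lor p5) \land \lnot (p3 \land p5))   — double negation
≡ p1 \land (\lnot (p3 \lor p5) \lor \lnot \lnot (p3 \land p5))   — De Morgan
≡ p1 \land ((\lnot p3 \land \lnot p5) \lor \lnot \lnot (p3 \land p5))   — De Morgan
≡ p1 \land ((\lnot p3 \land \lnot p5) \lor (p3 \land p5))   — double negation
≡ p1 \land (\lnot p3 \lor p3) \land (\lnot p3 \lor p5) \land (\lnot p5 \lor p3) \land (\lnot p5 \lor p5)   — distribute \lor over \land
≡ p1 \land (\lnot p3 \lor p5) \land (\lnot p5 \lor p3)   — simplify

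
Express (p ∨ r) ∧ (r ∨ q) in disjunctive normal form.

p ∧ q ∨ r

(p ∨ r) ∧ (r ∨ q)
= p ∧ r ∨ p ∧ q ∨ r ∧ r ∨ r ∧ q   — distribute ∧ over ∨
= p ∧ q ∨ r   — simplify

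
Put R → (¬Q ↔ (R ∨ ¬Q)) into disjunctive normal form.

¬R ∨ ¬Q

R → (¬Q ↔ (R ∨ ¬Q))
≡ ¬R ∨ (¬Q ↔ (R ∨ ¬Q))   [eliminate →]
≡ ¬R ∨ ((¬Q → (R ∨ ¬Q)) ∧ ((R ∨ ¬Q) → ¬Q))   [eliminate ↔]
≡ ¬R ∨ ((¬¬Q ∨ R ∨ ¬Q) ∧ ((R ∨ ¬Q) → ¬Q))   [eliminate →]
≡ ¬R ∨ ((¬¬Q ∨ R ∨ ¬Q) ∧ (¬(R ∨ ¬Q) ∨ ¬Q))   [eliminate →]
≡ ¬R ∨ ((Q ∨ R ∨ ¬Q) ∧ (¬(R ∨ ¬Q) ∨ ¬Q))   [double negation]
≡ ¬R ∨ ((Q ∨ R ∨ ¬Q) ∧ ((¬R ∧ ¬¬Q) ∨ ¬Q))   [De Morgan]
≡ ¬R ∨ ((Q ∨ R ∨ ¬Q) ∧ ((¬R ∧ Q) ∨ ¬Q))   [double negation]
≡ ¬R ∨ (Q ∧ ¬R ∧ Q) ∨ (Q ∧ ¬Q) ∨ (R ∧ ¬R ∧ Q) ∨ (R ∧ ¬Q) ∨ (¬Q ∧ ¬R ∧ Q) ∨ (¬Q ∧ ¬Q)   [distribute ∧ over ∨]
≡ ¬R ∨ ¬Q   [simplify]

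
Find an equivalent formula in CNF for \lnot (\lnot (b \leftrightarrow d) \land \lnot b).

\lnot d \lor b

\lnot (\lnot (b \leftrightarrow d) \land \lnot b)
≡ \lnot (\lnot ((b \to d) \land (d \to b)) \land \lnot b)   — eliminate \leftrightarrow
≡ \lnot (\lnot ((\lnot b \lor d) \land (d \to b)) \land \lnot b)   — eliminate \to
≡ \lnot (\lnot ((\lnot b \lor d) \land (\lnot d \lor b)) \land \lnot b)   — eliminate \to
≡ \lnot \lnot ((\lnot b \lor d) \land (\lnot d \lor b)) \lor \lnot \lnot b   — De Morgan
≡ ((\lnot b \lor d) \land (\lnot d \lor b)) \lor \lnot \lnot b   — double negation
≡ ((\lnot b \lor d) \land (\lnot d \lor b)) \lor b   — double negation
≡ (\lnot b \lor d \lor b) \land (\lnot d \lor b \lor b)   — distribute \lor over \land
≡ \lnot d \lor b   — simplify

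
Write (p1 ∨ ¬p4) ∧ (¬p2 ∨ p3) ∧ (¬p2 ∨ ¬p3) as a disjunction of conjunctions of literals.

p1 ∧ ¬p2 ∨ ¬p4 ∧ ¬p2

(p1 ∨ ¬p4) ∧ (¬p2 ∨ p3) ∧ (¬p2 ∨ ¬p3)
≡ p1 ∧ ¬p2 ∧ ¬p2 ∨ p1 ∧ ¬p2 ∧ ¬p3 ∨ p1 ∧ p3 ∧ ¬p2 ∨ p1 ∧ p3 ∧ ¬p3 ∨ ¬p4 ∧ ¬p2 ∧ ¬p2 ∨ ¬p4 ∧ ¬p2 ∧ ¬p3 ∨ ¬p4 ∧ p3 ∧ ¬p2 ∨ ¬p4 ∧ p3 ∧ ¬p3   [distribute ∧ over ∨]
≡ p1 ∧ ¬p2 ∨ ¬p4 ∧ ¬p2   [simplify]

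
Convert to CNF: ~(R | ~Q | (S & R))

~R & Q

~(R | ~Q | (S & R))
⇔ ~R & ~~Q & ~(S & R)   — De Morgan
⇔ ~R & Q & ~(S & R)   — double negation
⇔ ~R & Q & (~S | ~R)   — De Morgan
⇔ ~R & Q   — simplify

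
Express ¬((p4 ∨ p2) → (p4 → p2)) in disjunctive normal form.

p4 ∧ ¬p2

¬((p4 ∨ p2) → (p4 → p2))
= ¬(¬(p4 ∨ p2) ∨ (p4 → p2))   [eliminate →]
= ¬(¬(p4 ∨ p2) ∨ ¬p4 ∨ p2)   [eliminate →]
= ¬¬(p4 ∨ p2) ∧ ¬¬p4 ∧ ¬p2   [De Morgan]
= (p4 ∨ p2) ∧ ¬¬p4 ∧ ¬p2   [double negation]
= (p4 ∨ p2) ∧ p4 ∧ ¬p2   [double negation]
= (p4 ∧ p4 ∧ ¬p2) ∨ (p2 ∧ p4 ∧ ¬p2)   [distribute ∧ over ∨]
= p4 ∧ ¬p2   [simplify]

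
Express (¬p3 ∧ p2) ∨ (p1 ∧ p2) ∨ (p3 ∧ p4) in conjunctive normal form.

(¬p3 ∨ p1 ∨ p4) ∧ (p2 ∨ p3) ∧ (p2 ∨ p4)

(¬p3 ∧ p2) ∨ (p1 ∧ p2) ∨ (p3 ∧ p4)
≡ (¬p3 ∨ p1 ∨ p3) ∧ (¬p3 ∨ p1 ∨ p4) ∧ (¬p3 ∨ p2 ∨ p3) ∧ (¬p3 ∨ p2 ∨ p4) ∧ (p2 ∨ p1 ∨ p3) ∧ (p2 ∨ p1 ∨ p4) ∧ (p2 ∨ p2 ∨ p3) ∧ (p2 ∨ p2 ∨ p4)   [distribute ∨ over ∧]
≡ (¬p3 ∨ p1 ∨ p4) ∧ (p2 ∨ p3) ∧ (p2 ∨ p4)   [simplify]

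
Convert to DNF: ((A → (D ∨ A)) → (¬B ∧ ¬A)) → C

(¬A ∧ B) ∨ (D ∧ B) ∨ A ∨ C

((A → (D ∨ A)) → (¬B ∧ ¬A)) → C
≡ ¬((A → (D ∨ A)) → (¬B ∧ ¬A)) ∨ C
≡ ¬(¬(A → (D ∨ A)) ∨ (¬B ∧ ¬A)) ∨ C
≡ ¬(¬(¬A ∨ D ∨ A) ∨ (¬B ∧ ¬A)) ∨ C
≡ (¬¬(¬A ∨ D ∨ A) ∧ ¬(¬B ∧ ¬A)) ∨ C
≡ ((¬A ∨ D ∨ A) ∧ ¬(¬B ∧ ¬A)) ∨ C
≡ ((¬A ∨ D ∨ A) ∧ (¬¬B ∨ ¬¬A)) ∨ C
≡ ((¬A ∨ D ∨ A) ∧ (B ∨ ¬¬A)) ∨ C
≡ ((¬A ∨ D ∨ A) ∧ (B ∨ A)) ∨ C
≡ (¬A ∧ B) ∨ (¬A ∧ A) ∨ (D ∧ B) ∨ (D ∧ A) ∨ (A ∧ B) ∨ (A ∧ A) ∨ C
≡ (¬A ∧ B) ∨ (D ∧ B) ∨ A ∨ C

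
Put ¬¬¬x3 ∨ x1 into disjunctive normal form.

¬x3 ∨ x1

¬¬¬x3 ∨ x1
⇔ ¬x3 ∨ x1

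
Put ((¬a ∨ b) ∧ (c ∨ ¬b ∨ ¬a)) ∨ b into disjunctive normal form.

¬a ∨ b

((¬a ∨ b) ∧ (c ∨ ¬b ∨ ¬a)) ∨ b
= (¬a ∧ c) ∨ (¬a ∧ ¬b) ∨ (¬a ∧ ¬a) ∨ (b ∧ c) ∨ (b ∧ ¬b) ∨ (b ∧ ¬a) ∨ b   [distribute ∧ over ∨]
= ¬a ∨ b   [simplify]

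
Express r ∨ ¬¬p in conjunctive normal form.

r ∨ p

r ∨ ¬¬p
= r ∨ p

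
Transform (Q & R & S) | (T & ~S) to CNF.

(Q & R & S) | (T & ~S)
⇔ (Q | T) & (Q | ~S) & (R | T) & (R | ~S) & (S | T) & (S | ~S)   [distribute | over &]
⇔ (Q | T) & (Q | ~S) & (R | T) & (R | ~S) & (S | T)   [simplify]

(Q | T) & (Q | ~S) & (R | T) & (R | ~S) & (S | T)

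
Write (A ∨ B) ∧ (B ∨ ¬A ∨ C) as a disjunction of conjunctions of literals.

(A ∨ B) ∧ (B ∨ ¬A ∨ C)
= (A ∧ B) ∨ (A ∧ ¬A) ∨ (A ∧ C) ∨ (B ∧ B) ∨ (B ∧ ¬A) ∨ (B ∧ C)   (distribute ∧ over ∨)
= (A ∧ C) ∨ B   (simplify)

(A ∧ C) ∨ B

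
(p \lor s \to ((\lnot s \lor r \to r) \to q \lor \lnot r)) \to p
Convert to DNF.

(p \lor s \to ((\lnot s \lor r \to r) \to q \lor \lnot r)) \to p
= \lnot (p \lor s \to ((\lnot s \lor r \to r) \to q \lor \lnot r)) \lor p   (eliminate \to)
= \lnot (\lnot (p \lor s) \lor ((\lnot s \lor r \to r) \to q \lor \lnot r)) \lor p   (eliminate \to)
= \lnot (\lnot (p \lor s) \lor \lnot (\lnot s \lor r \to r) \lor q \lor \lnot r) \lor p   (eliminate \to)
= \lnot (\lnot (p \lor s) \lor \lnot (\lnot (\lnot s \lor r) \lor r) \lor q \lor \lnot r) \lor p   (eliminate \to)
= \lnot \lnot (p \lor s) \land \lnot \lnot (\lnot (\lnot s \lor r) \lor r) \land \lnot q \land \lnot \lnot r \lor p   (De Morgan)
= (p \lor s) \land \lnot \lnot (\lnot (\lnot s \lor r) \lor r) \land \lnot q \land \lnot \lnot r \lor p   (double negation)
= (p \lor s) \land (\lnot (\lnot s \lor r) \lor r) \land \lnot q \land \lnot \lnot r \lor p   (double negation)
= (p \lor s) \land (\lnot \lnot s \land \lnot r \lor r) \land \lnot q \land \lnot \lnot r \lor p   (De Morgan)
= (p \lor s) \land (s \land \lnot r \lor r) \land \lnot q \land \lnot \lnot r \lor p   (double negation)
= (p \lor s) \land (s \land \lnot r \lor r) \land \lnot q \land r \lor p   (double negation)
= p \land s \land \lnot r \land \lnot q \land r \lor p \land r \land \lnot q \land r \lor s \land s \land \lnot r \land \lnot q \land r \lor s \land r \land \lnot q \land r \lor p   (distribute \land over \lor)
= s \land r \land \lnot q \lor p   (simplify)

s \land r \land \lnot q \lor p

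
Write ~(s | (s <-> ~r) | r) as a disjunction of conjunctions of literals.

~s & ~r

~(s | (s <-> ~r) | r)
≡ ~(s | ((s -> ~r) & (~r -> s)) | r)   [eliminate <->]
≡ ~(s | ((~s | ~r) & (~r -> s)) | r)   [eliminate ->]
≡ ~(s | ((~s | ~r) & (~~r | s)) | r)   [eliminate ->]
≡ ~s & ~((~s | ~r) & (~~r | s)) & ~r   [De Morgan]
≡ ~s & (~(~s | ~r) | ~(~~r | s)) & ~r   [De Morgan]
≡ ~s & ((~~s & ~~r) | ~(~~r | s)) & ~r   [De Morgan]
≡ ~s & ((s & ~~r) | ~(~~r | s)) & ~r   [double negation]
≡ ~s & ((s & r) | ~(~~r | s)) & ~r   [double negation]
≡ ~s & ((s & r) | (~~~r & ~s)) & ~r   [De Morgan]
≡ ~s & ((s & r) | (~r & ~s)) & ~r   [double negation]
≡ (~s & s & r & ~r) | (~s & ~r & ~s & ~r)   [distribute & over |]
≡ ~s & ~r   [simplify]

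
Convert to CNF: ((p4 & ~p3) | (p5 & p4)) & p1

((p4 & ~p3) | (p5 & p4)) & p1
= (p4 | p5) & (p4 | p4) & (~p3 | p5) & (~p3 | p4) & p1   [distribute | over &]
= p4 & (~p3 | p5) & p1   [simplify]

p4 & (~p3 | p5) & p1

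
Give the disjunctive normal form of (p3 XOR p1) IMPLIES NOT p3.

(p3 XOR p1) IMPLIES NOT p3
≡ NOT (p3 XOR p1) OR NOT p3
≡ NOT ((p3 AND NOT p1) OR (NOT p3 AND p1)) OR NOT p3
≡ (NOT (p3 AND NOT p1) AND NOT (NOT p3 AND p1)) OR NOT p3
≡ ((NOT p3 OR NOT NOT p1) AND NOT (NOT p3 AND p1)) OR NOT p3
≡ ((NOT p3 OR p1) AND NOT (NOT p3 AND p1)) OR NOT p3
≡ ((NOT p3 OR p1) AND (NOT NOT p3 OR NOT p1)) OR NOT p3
≡ ((NOT p3 OR p1) AND (p3 OR NOT p1)) OR NOT p3
≡ (NOT p3 AND p3) OR (NOT p3 AND NOT p1) OR (p1 AND p3) OR (p1 AND NOT p1) OR NOT p3
≡ (p1 AND p3) OR NOT p3

(p1 AND p3) OR NOT p3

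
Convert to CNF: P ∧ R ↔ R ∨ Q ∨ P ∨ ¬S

P ∧ R ↔ R ∨ Q ∨ P ∨ ¬S
≡ (P ∧ R → R ∨ Q ∨ P ∨ ¬S) ∧ (R ∨ Q ∨ P ∨ ¬S → P ∧ R)   (eliminate ↔)
≡ (¬(P ∧ R) ∨ R ∨ Q ∨ P ∨ ¬S) ∧ (R ∨ Q ∨ P ∨ ¬S → P ∧ R)   (eliminate →)
≡ (¬(P ∧ R) ∨ R ∨ Q ∨ P ∨ ¬S) ∧ (¬(R ∨ Q ∨ P ∨ ¬S) ∨ P ∧ R)   (eliminate →)
≡ (¬P ∨ ¬R ∨ R ∨ Q ∨ P ∨ ¬S) ∧ (¬(R ∨ Q ∨ P ∨ ¬S) ∨ P ∧ R)   (De Morgan)
≡ (¬P ∨ ¬R ∨ R ∨ Q ∨ P ∨ ¬S) ∧ (¬R ∧ ¬Q ∧ ¬P ∧ ¬¬S ∨ P ∧ R)   (De Morgan)
≡ (¬P ∨ ¬R ∨ R ∨ Q ∨ P ∨ ¬S) ∧ (¬R ∧ ¬Q ∧ ¬P ∧ S ∨ P ∧ R)   (double negation)
≡ (¬P ∨ ¬R ∨ R ∨ Q ∨ P ∨ ¬S) ∧ (¬R ∨ P) ∧ (¬R ∨ R) ∧ (¬Q ∨ P) ∧ (¬Q ∨ R) ∧ (¬P ∨ P) ∧ (¬P ∨ R) ∧ (S ∨ P) ∧ (S ∨ R)   (distribute ∨ over ∧)
≡ (¬R ∨ P) ∧ (¬Q ∨ P) ∧ (¬Q ∨ R) ∧ (¬P ∨ R) ∧ (S ∨ P) ∧ (S ∨ R)   (simplify)

(¬R ∨ P) ∧ (¬Q ∨ P) ∧ (¬Q ∨ R) ∧ (¬P ∨ R) ∧ (S ∨ P) ∧ (S ∨ R)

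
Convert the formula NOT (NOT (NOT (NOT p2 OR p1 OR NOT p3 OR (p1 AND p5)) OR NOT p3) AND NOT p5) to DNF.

NOT (NOT (NOT (NOT p2 OR p1 OR NOT p3 OR (p1 AND p5)) OR NOT p3) AND NOT p5)
= NOT NOT (NOT (NOT p2 OR p1 OR NOT p3 OR (p1 AND p5)) OR NOT p3) OR NOT NOT p5   [De Morgan]
= NOT (NOT p2 OR p1 OR NOT p3 OR (p1 AND p5)) OR NOT p3 OR NOT NOT p5   [double negation]
= (NOT NOT p2 AND NOT p1 AND NOT NOT p3 AND NOT (p1 AND p5)) OR NOT p3 OR NOT NOT p5   [De Morgan]
= (p2 AND NOT p1 AND NOT NOT p3 AND NOT (p1 AND p5)) OR NOT p3 OR NOT NOT p5   [double negation]
= (p2 AND NOT p1 AND p3 AND NOT (p1 AND p5)) OR NOT p3 OR NOT NOT p5   [double negation]
= (p2 AND NOT p1 AND p3 AND (NOT p1 OR NOT p5)) OR NOT p3 OR NOT NOT p5   [De Morgan]
= (p2 AND NOT p1 AND p3 AND (NOT p1 OR NOT p5)) OR NOT p3 OR p5   [double negation]
= (p2 AND NOT p1 AND p3 AND NOT p1) OR (p2 AND NOT p1 AND p3 AND NOT p5) OR NOT p3 OR p5   [distribute AND over OR]
= (p2 AND NOT p1 AND p3) OR NOT p3 OR p5   [simplify]

(p2 AND NOT p1 AND p3) OR NOT p3 OR p5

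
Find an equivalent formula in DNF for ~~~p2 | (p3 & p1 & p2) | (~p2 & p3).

~p2 | (p3 & p1 & p2)

~~~p2 | (p3 & p1 & p2) | (~p2 & p3)
⇔ ~p2 | (p3 & p1 & p2) | (~p2 & p3)   [double negation]
⇔ ~p2 | (p3 & p1 & p2)   [simplify]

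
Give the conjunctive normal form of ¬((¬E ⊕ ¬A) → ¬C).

(¬E ∨ ¬A) ∧ (E ∨ A) ∧ C

¬((¬E ⊕ ¬A) → ¬C)
⇔ ¬(¬(¬E ⊕ ¬A) ∨ ¬C)   — eliminate →
⇔ ¬(¬((¬E ∨ ¬A) ∧ ¬(¬E ∧ ¬A)) ∨ ¬C)   — expand ⊕
⇔ ¬¬((¬E ∨ ¬A) ∧ ¬(¬E ∧ ¬A)) ∧ ¬¬C   — De Morgan
⇔ (¬E ∨ ¬A) ∧ ¬(¬E ∧ ¬A) ∧ ¬¬C   — double negation
⇔ (¬E ∨ ¬A) ∧ (¬¬E ∨ ¬¬A) ∧ ¬¬C   — De Morgan
⇔ (¬E ∨ ¬A) ∧ (E ∨ ¬¬A) ∧ ¬¬C   — double negation
⇔ (¬E ∨ ¬A) ∧ (E ∨ A) ∧ ¬¬C   — double negation
⇔ (¬E ∨ ¬A) ∧ (E ∨ A) ∧ C   — double negation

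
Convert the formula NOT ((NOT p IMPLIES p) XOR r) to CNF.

(NOT p OR r) AND (NOT r OR p)

NOT ((NOT p IMPLIES p) XOR r)
≡ NOT (((NOT p IMPLIES p) OR r) AND NOT ((NOT p IMPLIES p) AND r))   — expand XOR
≡ NOT ((NOT NOT p OR p OR r) AND NOT ((NOT p IMPLIES p) AND r))   — eliminate IMPLIES
≡ NOT ((NOT NOT p OR p OR r) AND NOT ((NOT NOT p OR p) AND r))   — eliminate IMPLIES
≡ NOT (NOT NOT p OR p OR r) OR NOT NOT ((NOT NOT p OR p) AND r)   — De Morgan
≡ (NOT NOT NOT p AND NOT p AND NOT r) OR NOT NOT ((NOT NOT p OR p) AND r)   — De Morgan
≡ (NOT p AND NOT p AND NOT r) OR NOT NOT ((NOT NOT p OR p) AND r)   — double negation
≡ (NOT p AND NOT p AND NOT r) OR ((NOT NOT p OR p) AND r)   — double negation
≡ (NOT p AND NOT p AND NOT r) OR ((p OR p) AND r)   — double negation
≡ (NOT p OR p OR p) AND (NOT p OR r) AND (NOT p OR p OR p) AND (NOT p OR r) AND (NOT r OR p OR p) AND (NOT r OR r)   — distribute OR over AND
≡ (NOT p OR r) AND (NOT r OR p)   — simplify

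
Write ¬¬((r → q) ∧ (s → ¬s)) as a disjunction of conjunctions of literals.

¬¬((r → q) ∧ (s → ¬s))
≡ ¬¬((¬r ∨ q) ∧ (s → ¬s))   — eliminate →
≡ ¬¬((¬r ∨ q) ∧ (¬s ∨ ¬s))   — eliminate →
≡ (¬r ∨ q) ∧ (¬s ∨ ¬s)   — double negation
≡ (¬r ∧ ¬s) ∨ (¬r ∧ ¬s) ∨ (q ∧ ¬s) ∨ (q ∧ ¬s)   — distribute ∧ over ∨
≡ (¬r ∧ ¬s) ∨ (q ∧ ¬s)   — simplify

(¬r ∧ ¬s) ∨ (q ∧ ¬s)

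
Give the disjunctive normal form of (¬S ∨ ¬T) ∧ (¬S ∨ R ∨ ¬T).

(¬S ∨ ¬T) ∧ (¬S ∨ R ∨ ¬T)
⇔ (¬S ∧ ¬S) ∨ (¬S ∧ R) ∨ (¬S ∧ ¬T) ∨ (¬T ∧ ¬S) ∨ (¬T ∧ R) ∨ (¬T ∧ ¬T)   [distribute ∧ over ∨]
⇔ ¬S ∨ ¬T   [simplify]

¬S ∨ ¬T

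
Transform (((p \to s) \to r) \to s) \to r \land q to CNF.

(p \lor r) \land (\lnot s \lor r) \land (\lnot s \lor q)

(((p \to s) \to r) \to s) \to r \land q
= \lnot (((p \to s) \to r) \to s) \lor r \land q   (eliminate \to)
= \lnot (\lnot ((p \to s) \to r) \lor s) \lor r \land q   (eliminate \to)
= \lnot (\lnot (\lnot (p \to s) \lor r) \lor s) \lor r \land q   (eliminate \to)
= \lnot (\lnot (\lnot (\lnot p \lor s) \lor r) \lor s) \lor r \land q   (eliminate \to)
= \lnot \lnot (\lnot (\lnot p \lor s) \lor r) \land \lnot s \lor r \land q   (De Morgan)
= (\lnot (\lnot p \lor s) \lor r) \land \lnot s \lor r \land q   (double negation)
= (\lnot \lnot p \land \lnot s \lor r) \land \lnot s \lor r \land q   (De Morgan)
= (p \land \lnot s \lor r) \land \lnot s \lor r \land q   (double negation)
= (p \lor r \lor r) \land (p \lor r \lor q) \land (\lnot s \lor r \lor r) \land (\lnot s \lor r \lor q) \land (\lnot s \lor r) \land (\lnot s \lor q)   (distribute \lor over \land)
= (p \lor r) \land (\lnot s \lor r) \land (\lnot s \lor q)   (simplify)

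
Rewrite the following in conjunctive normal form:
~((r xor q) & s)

(~r | q | ~s) & (~q | r | ~s)

~((r xor q) & s)
≡ ~((r | q) & ~(r & q) & s)   [expand xor]
≡ ~(r | q) | ~~(r & q) | ~s   [De Morgan]
≡ (~r & ~q) | ~~(r & q) | ~s   [De Morgan]
≡ (~r & ~q) | (r & q) | ~s   [double negation]
≡ (~r | r | ~s) & (~r | q | ~s) & (~q | r | ~s) & (~q | q | ~s)   [distribute | over &]
≡ (~r | q | ~s) & (~q | r | ~s)   [simplify]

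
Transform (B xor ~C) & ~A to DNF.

(B & C & ~A) | (~B & ~C & ~A)

(B xor ~C) & ~A
= ((B & ~~C) | (~B & ~C)) & ~A   (expand xor)
= ((B & C) | (~B & ~C)) & ~A   (double negation)
= (B & C & ~A) | (~B & ~C & ~A)   (distribute & over |)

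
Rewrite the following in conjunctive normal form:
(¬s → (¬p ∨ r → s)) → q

(¬s → (¬p ∨ r → s)) → q
= ¬(¬s → (¬p ∨ r → s)) ∨ q   [eliminate →]
= ¬(¬¬s ∨ (¬p ∨ r → s)) ∨ q   [eliminate →]
= ¬(¬¬s ∨ ¬(¬p ∨ r) ∨ s) ∨ q   [eliminate →]
= ¬¬¬s ∧ ¬¬(¬p ∨ r) ∧ ¬s ∨ q   [De Morgan]
= ¬s ∧ ¬¬(¬p ∨ r) ∧ ¬s ∨ q   [double negation]
= ¬s ∧ (¬p ∨ r) ∧ ¬s ∨ q   [double negation]
= (¬s ∨ q) ∧ (¬p ∨ r ∨ q) ∧ (¬s ∨ q)   [distribute ∨ over ∧]
= (¬s ∨ q) ∧ (¬p ∨ r ∨ q)   [simplify]

(¬s ∨ q) ∧ (¬p ∨ r ∨ q)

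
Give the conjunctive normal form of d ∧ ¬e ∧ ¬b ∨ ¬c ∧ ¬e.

(d ∨ ¬c) ∧ ¬e ∧ (¬b ∨ ¬c)

d ∧ ¬e ∧ ¬b ∨ ¬c ∧ ¬e
≡ (d ∨ ¬c) ∧ (d ∨ ¬e) ∧ (¬e ∨ ¬c) ∧ (¬e ∨ ¬e) ∧ (¬b ∨ ¬c) ∧ (¬b ∨ ¬e)   [distribute ∨ over ∧]
≡ (d ∨ ¬c) ∧ ¬e ∧ (¬b ∨ ¬c)   [simplify]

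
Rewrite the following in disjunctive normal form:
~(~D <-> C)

~(~D <-> C)
≡ ~((~D -> C) & (C -> ~D))   [eliminate <->]
≡ ~((~~D | C) & (C -> ~D))   [eliminate ->]
≡ ~((~~D | C) & (~C | ~D))   [eliminate ->]
≡ ~(~~D | C) | ~(~C | ~D)   [De Morgan]
≡ (~~~D & ~C) | ~(~C | ~D)   [De Morgan]
≡ (~D & ~C) | ~(~C | ~D)   [double negation]
≡ (~D & ~C) | (~~C & ~~D)   [De Morgan]
≡ (~D & ~C) | (C & ~~D)   [double negation]
≡ (~D & ~C) | (C & D)   [double negation]

(~D & ~C) | (C & D)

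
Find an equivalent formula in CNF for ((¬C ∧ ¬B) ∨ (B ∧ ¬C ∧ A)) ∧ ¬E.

((¬C ∧ ¬B) ∨ (B ∧ ¬C ∧ A)) ∧ ¬E
⇔ (¬C ∨ B) ∧ (¬C ∨ ¬C) ∧ (¬C ∨ A) ∧ (¬B ∨ B) ∧ (¬B ∨ ¬C) ∧ (¬B ∨ A) ∧ ¬E
⇔ ¬C ∧ (¬B ∨ A) ∧ ¬E

¬C ∧ (¬B ∨ A) ∧ ¬E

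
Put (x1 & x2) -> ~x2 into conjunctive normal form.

~x1 | ~x2

(x1 & x2) -> ~x2
= ~(x1 & x2) | ~x2   [eliminate ->]
= ~x1 | ~x2 | ~x2   [De Morgan]
= ~x1 | ~x2   [simplify]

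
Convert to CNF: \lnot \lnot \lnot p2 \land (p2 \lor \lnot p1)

\lnot \lnot \lnot p2 \land (p2 \lor \lnot p1)
⇔ \lnot p2 \land (p2 \lor \lnot p1)   [double negation]

\lnot p2 \land (p2 \lor \lnot p1)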